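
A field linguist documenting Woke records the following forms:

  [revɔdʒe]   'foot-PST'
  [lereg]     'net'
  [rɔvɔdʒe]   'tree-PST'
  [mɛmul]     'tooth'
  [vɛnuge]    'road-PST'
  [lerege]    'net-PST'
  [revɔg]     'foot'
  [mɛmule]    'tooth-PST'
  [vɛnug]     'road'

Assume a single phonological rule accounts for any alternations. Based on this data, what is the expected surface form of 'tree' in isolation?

The stem for 'foot' ends in [dʒ] in [revɔdʒe] but [g] in [revɔg].
The stem 'net' ([lerege], [lereg]) shows [g] unchanged in both environments, so [g] cannot be basic with [dʒ] derived before the PST suffix.
So /dʒ/ is underlying, and a rule of depalatalization — palato-alveolar /dʒ/ becomes [g] when no front vowel follows — gives [g].
From [rɔvɔdʒe] the stem 'tree' is /rɔvɔdʒ/; when no front vowel follows this yields [rɔvɔg].

[rɔvɔg]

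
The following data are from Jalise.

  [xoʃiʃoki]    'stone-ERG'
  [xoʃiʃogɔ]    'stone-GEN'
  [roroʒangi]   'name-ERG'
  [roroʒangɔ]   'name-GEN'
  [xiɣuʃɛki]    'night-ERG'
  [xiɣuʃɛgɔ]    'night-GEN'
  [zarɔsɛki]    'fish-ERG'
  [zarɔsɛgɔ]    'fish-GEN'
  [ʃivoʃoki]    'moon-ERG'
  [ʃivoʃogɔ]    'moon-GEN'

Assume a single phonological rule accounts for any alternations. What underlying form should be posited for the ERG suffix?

The ERG suffix surfaces as [-gi] and [-ki], depending on the final segment of the stem.
The GEN suffix, which begins with [g], is invariant after every stem; so [g] is not altered by any rule here.
The ERG suffix is therefore /-ki/ underlyingly, with post-nasal voicing: voiceless stops become voiced after a nasal.

/-ki/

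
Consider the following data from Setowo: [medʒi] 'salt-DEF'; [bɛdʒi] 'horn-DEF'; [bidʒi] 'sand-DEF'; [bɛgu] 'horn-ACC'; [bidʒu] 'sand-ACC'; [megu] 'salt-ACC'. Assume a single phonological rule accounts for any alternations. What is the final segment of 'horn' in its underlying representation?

The root 'horn' surfaces as [bɛdʒi] and [bɛgu], with a stem-final [dʒ] ~ [g] alternation.
If /dʒ/ were underlying and a rule turned it into [g] before the ACC suffix, 'sand' would also alternate; but it has [dʒ] in both [bidʒi] and [bidʒu].
The underlying segment must be /g/; /g/ becomes palato-alveolar [dʒ] before a front vowel, yielding [dʒ] there.

/g/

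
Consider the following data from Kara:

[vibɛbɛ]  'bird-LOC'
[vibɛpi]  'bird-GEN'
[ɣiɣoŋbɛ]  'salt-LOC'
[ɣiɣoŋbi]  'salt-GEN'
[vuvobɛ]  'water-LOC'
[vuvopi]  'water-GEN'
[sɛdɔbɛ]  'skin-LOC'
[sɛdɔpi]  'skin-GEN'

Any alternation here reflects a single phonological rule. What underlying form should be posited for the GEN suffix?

The GEN morpheme has two allomorphs, [-bi] and [-pi].
By contrast the LOC suffix keeps its initial [b] throughout — that segment must be underlying.
So the underlying form is /-pi/, and voiceless stops become voiced after a nasal.

/-pi/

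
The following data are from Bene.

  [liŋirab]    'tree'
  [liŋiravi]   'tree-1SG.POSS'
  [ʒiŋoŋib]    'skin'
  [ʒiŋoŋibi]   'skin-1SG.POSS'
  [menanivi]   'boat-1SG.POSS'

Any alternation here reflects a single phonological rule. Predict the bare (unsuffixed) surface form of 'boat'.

In [liŋirab] and [liŋiravi] the final segment of 'tree' alternates: [b] ~ [v].
If /b/ were underlying and a rule turned it into [v] before the 1SG.POSS suffix, 'skin' would also alternate; but it has [b] in both [ʒiŋoŋib] and [ʒiŋoŋibi].
The alternation reflects word-final hardening: voiced fricatives become stops word-finally. /v/ is underlying.
From [menanivi] the stem 'boat' is /menaniv/; word-finally this yields [menanib].

[menanib]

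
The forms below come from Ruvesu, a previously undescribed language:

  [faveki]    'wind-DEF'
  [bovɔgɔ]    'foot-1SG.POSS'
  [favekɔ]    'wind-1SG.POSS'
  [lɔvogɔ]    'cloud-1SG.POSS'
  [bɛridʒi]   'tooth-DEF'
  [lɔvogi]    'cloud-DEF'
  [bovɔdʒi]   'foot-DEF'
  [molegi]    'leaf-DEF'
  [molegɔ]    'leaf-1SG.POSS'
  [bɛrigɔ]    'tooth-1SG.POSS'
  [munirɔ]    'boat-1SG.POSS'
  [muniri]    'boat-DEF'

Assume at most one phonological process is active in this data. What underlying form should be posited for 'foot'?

/bovɔdʒ/

The root 'foot' surfaces as [bovɔdʒi] and [bovɔgɔ], with a stem-final [dʒ] ~ [g] alternation.
Compare 'cloud', with invariant [g] in [lɔvogi] and [lɔvogɔ]: an analysis with underlying /g/ and a rule producing [dʒ] before the DEF suffix would wrongly predict alternation here too.
The alternation reflects depalatalization: palato-alveolar /dʒ/ becomes [g] when no front vowel follows. /dʒ/ is underlying.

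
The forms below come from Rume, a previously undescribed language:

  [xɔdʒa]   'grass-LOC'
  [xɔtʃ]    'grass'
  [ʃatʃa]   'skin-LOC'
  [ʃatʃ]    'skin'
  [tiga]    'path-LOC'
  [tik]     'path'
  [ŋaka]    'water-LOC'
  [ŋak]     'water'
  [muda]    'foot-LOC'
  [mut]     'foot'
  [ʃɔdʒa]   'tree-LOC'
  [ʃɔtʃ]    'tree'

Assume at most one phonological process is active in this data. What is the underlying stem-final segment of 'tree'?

In [ʃɔdʒa] and [ʃɔtʃ] the final segment of 'tree' alternates: [dʒ] ~ [tʃ].
The stem 'skin' ([ʃatʃa], [ʃatʃ]) shows [tʃ] unchanged in both environments, so [tʃ] cannot be basic with [dʒ] derived before the LOC suffix.
So /dʒ/ is underlying, and a rule of word-final obstruent devoicing — voiced obstruents become voiceless word-finally — gives [tʃ].

/dʒ/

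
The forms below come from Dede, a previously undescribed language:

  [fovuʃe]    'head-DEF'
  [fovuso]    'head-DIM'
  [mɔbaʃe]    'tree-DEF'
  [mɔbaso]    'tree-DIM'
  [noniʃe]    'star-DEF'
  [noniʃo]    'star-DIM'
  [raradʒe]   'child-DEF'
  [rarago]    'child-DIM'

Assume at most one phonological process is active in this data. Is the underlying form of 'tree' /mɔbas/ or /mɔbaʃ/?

/mɔbas/

'tree' shows [ʃ] ~ [s] at the end of the stem ([mɔbaʃe] vs [mɔbaso]).
Compare 'star', with invariant [ʃ] in [noniʃe] and [noniʃo]: an analysis with underlying /ʃ/ and a rule producing [s] before the DIM suffix would wrongly predict alternation here too.
The alternation reflects palatalization before a front vowel: /g/ and /s/ become palato-alveolar [dʒ] and [ʃ] before a front vowel. /s/ is underlying.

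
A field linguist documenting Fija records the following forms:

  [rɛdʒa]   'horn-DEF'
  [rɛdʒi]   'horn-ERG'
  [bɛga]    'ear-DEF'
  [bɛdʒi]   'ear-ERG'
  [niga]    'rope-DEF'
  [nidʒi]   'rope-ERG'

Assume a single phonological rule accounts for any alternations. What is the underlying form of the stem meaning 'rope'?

/nig/

The root 'rope' surfaces as [niga] and [nidʒi], with a stem-final [g] ~ [dʒ] alternation.
If /dʒ/ were underlying and a rule turned it into [g] before the DEF suffix, 'horn' would also alternate; but it has [dʒ] in both [rɛdʒa] and [rɛdʒi].
The underlying segment must be /g/; /g/ becomes palato-alveolar [dʒ] before a front vowel, yielding [dʒ] there.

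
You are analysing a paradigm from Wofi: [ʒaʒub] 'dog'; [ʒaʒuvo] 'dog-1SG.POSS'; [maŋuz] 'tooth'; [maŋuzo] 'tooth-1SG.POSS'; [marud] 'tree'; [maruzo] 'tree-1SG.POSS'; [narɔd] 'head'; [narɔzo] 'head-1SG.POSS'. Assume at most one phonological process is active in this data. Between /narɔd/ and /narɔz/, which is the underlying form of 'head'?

/narɔd/

In [narɔd] and [narɔzo] the final segment of 'head' alternates: [d] ~ [z].
But 'tooth' keeps [z] in both environments ([maŋuz], [maŋuzo]), so there is no rule changing /z/ to [d] in isolation.
The alternation reflects intervocalic spirantization: voiced stops become fricatives between vowels. /d/ is underlying.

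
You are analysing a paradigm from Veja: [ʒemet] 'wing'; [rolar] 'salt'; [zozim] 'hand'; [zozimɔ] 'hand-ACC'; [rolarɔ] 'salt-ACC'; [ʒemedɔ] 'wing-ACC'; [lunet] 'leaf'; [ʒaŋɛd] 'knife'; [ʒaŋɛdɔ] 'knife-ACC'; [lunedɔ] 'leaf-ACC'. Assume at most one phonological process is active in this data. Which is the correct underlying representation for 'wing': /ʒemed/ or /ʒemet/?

/ʒemet/

In [ʒemet] and [ʒemedɔ] the final segment of 'wing' alternates: [t] ~ [d].
If /d/ were underlying and a rule turned it into [t] in isolation, 'knife' would also alternate; but it has [d] in both [ʒaŋɛd] and [ʒaŋɛdɔ].
Therefore /t/ is basic and [d] is derived by intervocalic voicing (voiceless stops become voiced between vowels).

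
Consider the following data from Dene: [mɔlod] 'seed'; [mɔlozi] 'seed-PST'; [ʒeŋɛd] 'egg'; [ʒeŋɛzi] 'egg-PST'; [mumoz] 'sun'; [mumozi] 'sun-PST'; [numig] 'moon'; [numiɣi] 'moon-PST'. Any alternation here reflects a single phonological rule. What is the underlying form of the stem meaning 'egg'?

In [ʒeŋɛd] and [ʒeŋɛzi] the final segment of 'egg' alternates: [d] ~ [z].
But 'sun' keeps [z] in both environments ([mumoz], [mumozi]), so there is no rule changing /z/ to [d] in isolation.
Therefore /d/ is basic and [z] is derived by intervocalic spirantization (voiced stops become fricatives between vowels).
Hence 'egg' is /ʒeŋɛd/ underlyingly.

/ʒeŋɛd/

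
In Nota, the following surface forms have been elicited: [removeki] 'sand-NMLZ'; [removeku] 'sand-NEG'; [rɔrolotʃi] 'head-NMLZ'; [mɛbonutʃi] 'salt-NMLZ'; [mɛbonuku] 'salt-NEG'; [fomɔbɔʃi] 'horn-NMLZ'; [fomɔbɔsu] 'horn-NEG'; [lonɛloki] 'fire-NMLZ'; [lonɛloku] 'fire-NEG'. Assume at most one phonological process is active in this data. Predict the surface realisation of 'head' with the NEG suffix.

[rɔroloku]

In [mɛbonutʃi] and [mɛbonuku] the final segment of 'salt' alternates: [tʃ] ~ [k].
Compare 'fire', with invariant [k] in [lonɛloki] and [lonɛloku]: an analysis with underlying /k/ and a rule producing [tʃ] before the NMLZ suffix would wrongly predict alternation here too.
Therefore /tʃ/ is basic and [k] is derived by depalatalization (palato-alveolar /tʃ/ and /ʃ/ become [k] and [s] when no front vowel follows).
The one attested form of 'head', [rɔrolotʃi], shows underlying /rɔrolotʃ/. Applying the same rule when no front vowel follows gives [rɔroloku].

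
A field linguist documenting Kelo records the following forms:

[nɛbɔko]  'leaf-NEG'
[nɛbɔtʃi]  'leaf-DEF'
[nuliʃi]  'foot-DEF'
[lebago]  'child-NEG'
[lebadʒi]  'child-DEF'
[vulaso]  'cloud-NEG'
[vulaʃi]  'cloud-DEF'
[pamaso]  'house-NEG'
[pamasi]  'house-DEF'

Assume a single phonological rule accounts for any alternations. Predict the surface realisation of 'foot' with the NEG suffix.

[nuliso]

The stem for 'cloud' ends in [s] in [vulaso] but [ʃ] in [vulaʃi].
The stem 'house' ([pamaso], [pamasi]) shows [s] unchanged in both environments, so [s] cannot be basic with [ʃ] derived before the DEF suffix.
Therefore /ʃ/ is basic and [s] is derived by depalatalization (palato-alveolar /tʃ/, /dʒ/ and /ʃ/ become [k], [g] and [s] when no front vowel follows).
The one attested form of 'foot', [nuliʃi], shows underlying /nuliʃ/. Applying the same rule when no front vowel follows gives [nuliso].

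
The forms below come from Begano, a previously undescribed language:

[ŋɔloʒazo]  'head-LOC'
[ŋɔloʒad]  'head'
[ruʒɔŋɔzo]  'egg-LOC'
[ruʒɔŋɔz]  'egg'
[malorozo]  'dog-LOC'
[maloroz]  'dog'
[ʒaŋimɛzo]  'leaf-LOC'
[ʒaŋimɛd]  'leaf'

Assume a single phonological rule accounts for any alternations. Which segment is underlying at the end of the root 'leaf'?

In [ʒaŋimɛzo] and [ʒaŋimɛd] the final segment of 'leaf' alternates: [z] ~ [d].
But 'dog' keeps [z] in both environments ([malorozo], [maloroz]), so there is no rule changing /z/ to [d] in isolation.
Therefore /d/ is basic and [z] is derived by intervocalic spirantization (voiced stops become fricatives between vowels).

/d/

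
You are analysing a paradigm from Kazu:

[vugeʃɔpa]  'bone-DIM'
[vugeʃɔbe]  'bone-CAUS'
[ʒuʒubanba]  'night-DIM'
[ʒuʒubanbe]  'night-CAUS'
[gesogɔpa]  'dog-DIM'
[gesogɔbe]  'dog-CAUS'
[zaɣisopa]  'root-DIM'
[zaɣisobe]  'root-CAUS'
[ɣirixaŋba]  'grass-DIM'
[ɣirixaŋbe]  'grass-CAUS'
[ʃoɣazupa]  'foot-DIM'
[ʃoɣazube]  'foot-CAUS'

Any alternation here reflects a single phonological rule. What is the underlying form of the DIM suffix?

/-pa/

The DIM morpheme has two allomorphs, [-ba] and [-pa].
The CAUS suffix, which begins with [b], is invariant after every stem; so [b] is not altered by any rule here.
The DIM suffix is therefore /-pa/ underlyingly, with post-nasal voicing: voiceless stops become voiced after a nasal.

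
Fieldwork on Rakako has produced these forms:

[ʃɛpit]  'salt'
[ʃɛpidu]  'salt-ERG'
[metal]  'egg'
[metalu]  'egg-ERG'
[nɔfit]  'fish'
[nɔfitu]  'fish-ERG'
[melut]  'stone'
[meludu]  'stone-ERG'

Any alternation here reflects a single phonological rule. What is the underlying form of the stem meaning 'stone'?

/melud/

The root 'stone' surfaces as [melut] and [meludu], with a stem-final [t] ~ [d] alternation.
The stem 'fish' ([nɔfit], [nɔfitu]) shows [t] unchanged in both environments, so [t] cannot be basic with [d] derived before the ERG suffix.
The underlying segment must be /d/; voiced obstruents become voiceless word-finally, yielding [t] there.
Hence 'stone' is /melud/ underlyingly.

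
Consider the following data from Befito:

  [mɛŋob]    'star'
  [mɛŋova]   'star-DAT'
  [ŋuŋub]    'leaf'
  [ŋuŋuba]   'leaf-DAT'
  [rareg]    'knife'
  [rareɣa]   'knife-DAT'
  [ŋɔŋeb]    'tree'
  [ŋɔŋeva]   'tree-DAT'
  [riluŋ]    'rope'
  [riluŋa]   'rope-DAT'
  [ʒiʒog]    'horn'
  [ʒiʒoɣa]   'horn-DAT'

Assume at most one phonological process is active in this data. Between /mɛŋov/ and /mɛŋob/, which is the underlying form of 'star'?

/mɛŋov/

'star' shows [b] ~ [v] at the end of the stem ([mɛŋob] vs [mɛŋova]).
Compare 'leaf', with invariant [b] in [ŋuŋub] and [ŋuŋuba]: an analysis with underlying /b/ and a rule producing [v] before the DAT suffix would wrongly predict alternation here too.
So /v/ is underlying, and a rule of word-final hardening — voiced fricatives become stops word-finally — gives [b].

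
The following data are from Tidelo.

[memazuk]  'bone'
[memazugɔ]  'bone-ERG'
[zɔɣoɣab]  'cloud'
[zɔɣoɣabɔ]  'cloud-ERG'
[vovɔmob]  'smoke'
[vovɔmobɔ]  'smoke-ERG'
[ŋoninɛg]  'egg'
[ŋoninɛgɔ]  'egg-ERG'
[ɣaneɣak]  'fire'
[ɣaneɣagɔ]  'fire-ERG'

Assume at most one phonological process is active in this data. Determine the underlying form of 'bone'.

'bone' shows [k] ~ [g] at the end of the stem ([memazuk] vs [memazugɔ]).
But 'egg' keeps [g] in both environments ([ŋoninɛg], [ŋoninɛgɔ]), so there is no rule changing /g/ to [k] in isolation.
The underlying segment must be /k/; voiceless stops become voiced between vowels, yielding [g] there.

/memazuk/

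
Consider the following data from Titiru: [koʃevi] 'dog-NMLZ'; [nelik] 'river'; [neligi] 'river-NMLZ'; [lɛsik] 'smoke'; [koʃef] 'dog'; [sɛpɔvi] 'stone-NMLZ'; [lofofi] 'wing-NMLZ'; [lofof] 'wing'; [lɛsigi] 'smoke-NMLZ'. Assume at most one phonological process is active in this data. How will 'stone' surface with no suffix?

The stem for 'dog' ends in [f] in [koʃef] but [v] in [koʃevi].
If /f/ were underlying and a rule turned it into [v] before the NMLZ suffix, 'wing' would also alternate; but it has [f] in both [lofof] and [lofofi].
The alternation reflects word-final obstruent devoicing: voiced obstruents become voiceless word-finally. /v/ is underlying.
The one attested form of 'stone', [sɛpɔvi], shows underlying /sɛpɔv/. Applying the same rule word-finally gives [sɛpɔf].

[sɛpɔf]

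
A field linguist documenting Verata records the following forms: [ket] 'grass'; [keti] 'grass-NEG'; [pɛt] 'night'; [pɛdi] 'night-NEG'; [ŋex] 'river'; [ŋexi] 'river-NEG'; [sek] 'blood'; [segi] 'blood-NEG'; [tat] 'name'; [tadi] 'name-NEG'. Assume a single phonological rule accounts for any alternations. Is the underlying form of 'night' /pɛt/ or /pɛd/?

/pɛd/

The root 'night' surfaces as [pɛt] and [pɛdi], with a stem-final [t] ~ [d] alternation.
The stem 'grass' ([ket], [keti]) shows [t] unchanged in both environments, so [t] cannot be basic with [d] derived before the NEG suffix.
The underlying segment must be /d/; voiced obstruents become voiceless word-finally, yielding [t] there.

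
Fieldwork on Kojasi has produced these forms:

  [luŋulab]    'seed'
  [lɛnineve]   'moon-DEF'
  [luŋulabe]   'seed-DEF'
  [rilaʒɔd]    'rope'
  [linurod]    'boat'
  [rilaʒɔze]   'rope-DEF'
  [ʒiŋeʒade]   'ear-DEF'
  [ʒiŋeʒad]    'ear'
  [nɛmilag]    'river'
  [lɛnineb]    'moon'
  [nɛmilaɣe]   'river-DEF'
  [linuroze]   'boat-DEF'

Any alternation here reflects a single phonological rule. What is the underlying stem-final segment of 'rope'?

The stem for 'rope' ends in [z] in [rilaʒɔze] but [d] in [rilaʒɔd].
The stem 'ear' ([ʒiŋeʒade], [ʒiŋeʒad]) shows [d] unchanged in both environments, so [d] cannot be basic with [z] derived before the DEF suffix.
So /z/ is underlying, and a rule of word-final hardening — voiced fricatives become stops word-finally — gives [d].

/z/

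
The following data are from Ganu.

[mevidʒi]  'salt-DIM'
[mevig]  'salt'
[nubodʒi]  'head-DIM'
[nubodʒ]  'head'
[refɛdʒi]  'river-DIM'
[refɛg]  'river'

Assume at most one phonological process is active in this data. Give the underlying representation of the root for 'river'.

/refɛg/

'river' shows [dʒ] ~ [g] at the end of the stem ([refɛdʒi] vs [refɛg]).
If /dʒ/ were underlying and a rule turned it into [g] in isolation, 'head' would also alternate; but it has [dʒ] in both [nubodʒi] and [nubodʒ].
The underlying segment must be /g/; /g/ becomes palato-alveolar [dʒ] before a front vowel, yielding [dʒ] there.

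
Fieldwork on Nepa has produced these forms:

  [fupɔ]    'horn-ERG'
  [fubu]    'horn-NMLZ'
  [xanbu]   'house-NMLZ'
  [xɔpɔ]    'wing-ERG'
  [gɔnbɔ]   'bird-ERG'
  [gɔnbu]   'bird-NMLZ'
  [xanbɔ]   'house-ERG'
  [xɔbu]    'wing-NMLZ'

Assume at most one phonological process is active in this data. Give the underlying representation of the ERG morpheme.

The ERG morpheme has two allomorphs, [-bɔ] and [-pɔ].
By contrast the NMLZ suffix keeps its initial [b] throughout — that segment must be underlying.
The ERG suffix is therefore /-pɔ/ underlyingly, with post-nasal voicing: voiceless stops become voiced after a nasal.

/-pɔ/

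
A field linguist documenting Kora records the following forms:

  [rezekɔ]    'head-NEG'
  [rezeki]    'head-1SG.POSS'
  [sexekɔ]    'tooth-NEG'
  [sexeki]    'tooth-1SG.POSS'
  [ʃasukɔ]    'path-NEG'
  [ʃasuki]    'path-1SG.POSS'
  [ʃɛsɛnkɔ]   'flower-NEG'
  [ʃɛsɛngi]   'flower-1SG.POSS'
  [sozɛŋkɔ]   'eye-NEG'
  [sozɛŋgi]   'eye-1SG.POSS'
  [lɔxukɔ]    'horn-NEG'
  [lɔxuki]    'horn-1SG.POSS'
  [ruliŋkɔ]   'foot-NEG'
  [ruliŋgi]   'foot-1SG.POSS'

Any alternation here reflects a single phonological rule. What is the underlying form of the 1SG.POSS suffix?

/-gi/

The 1SG.POSS morpheme has two allomorphs, [-gi] and [-ki].
The NEG suffix, which begins with [k], is invariant after every stem; so [k] is not altered by any rule here.
So the underlying form is /-gi/, and voiced stops become voiceless after a vowel.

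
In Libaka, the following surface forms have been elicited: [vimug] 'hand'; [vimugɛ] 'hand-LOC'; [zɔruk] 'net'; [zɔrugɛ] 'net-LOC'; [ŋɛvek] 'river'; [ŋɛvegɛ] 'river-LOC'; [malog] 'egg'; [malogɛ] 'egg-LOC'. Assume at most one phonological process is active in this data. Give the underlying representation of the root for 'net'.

In [zɔruk] and [zɔrugɛ] the final segment of 'net' alternates: [k] ~ [g].
The stem 'hand' ([vimug], [vimugɛ]) shows [g] unchanged in both environments, so [g] cannot be basic with [k] derived in isolation.
The alternation reflects intervocalic voicing: voiceless stops become voiced between vowels. /k/ is underlying.
The underlying form of 'net' is therefore /zɔruk/.

/zɔruk/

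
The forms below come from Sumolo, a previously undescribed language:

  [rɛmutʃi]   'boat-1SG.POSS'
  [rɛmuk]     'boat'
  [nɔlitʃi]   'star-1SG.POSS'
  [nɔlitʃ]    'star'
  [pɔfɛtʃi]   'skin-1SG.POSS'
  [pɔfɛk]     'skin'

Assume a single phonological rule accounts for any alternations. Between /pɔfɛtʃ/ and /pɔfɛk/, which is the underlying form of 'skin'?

The root 'skin' surfaces as [pɔfɛtʃi] and [pɔfɛk], with a stem-final [tʃ] ~ [k] alternation.
But 'star' keeps [tʃ] in both environments ([nɔlitʃi], [nɔlitʃ]), so there is no rule changing /tʃ/ to [k] in isolation.
The underlying segment must be /k/; /k/ becomes palato-alveolar [tʃ] before a front vowel, yielding [tʃ] there.

/pɔfɛk/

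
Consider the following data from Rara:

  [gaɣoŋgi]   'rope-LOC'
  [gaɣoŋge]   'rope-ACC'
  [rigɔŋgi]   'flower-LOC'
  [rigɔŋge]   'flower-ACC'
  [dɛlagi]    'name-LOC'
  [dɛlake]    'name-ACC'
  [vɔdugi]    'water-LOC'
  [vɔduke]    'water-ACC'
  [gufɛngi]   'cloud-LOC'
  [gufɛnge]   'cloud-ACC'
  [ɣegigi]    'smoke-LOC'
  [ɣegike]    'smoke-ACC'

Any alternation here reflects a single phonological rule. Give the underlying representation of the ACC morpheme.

The ACC suffix surfaces as [-ge] and [-ke], depending on the final segment of the stem.
By contrast the LOC suffix keeps its initial [g] throughout — that segment must be underlying.
So the underlying form is /-ke/, and voiceless stops become voiced after a nasal.

/-ke/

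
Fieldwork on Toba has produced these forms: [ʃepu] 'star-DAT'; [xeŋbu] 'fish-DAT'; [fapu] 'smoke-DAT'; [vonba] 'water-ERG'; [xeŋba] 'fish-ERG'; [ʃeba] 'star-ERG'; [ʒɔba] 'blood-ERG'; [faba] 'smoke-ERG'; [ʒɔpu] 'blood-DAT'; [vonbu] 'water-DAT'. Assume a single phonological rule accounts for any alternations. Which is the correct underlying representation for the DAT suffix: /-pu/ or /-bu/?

The DAT suffix surfaces as [-bu] and [-pu], depending on the final segment of the stem.
The ERG suffix, which begins with [b], is invariant after every stem; so [b] is not altered by any rule here.
The DAT suffix is therefore /-pu/ underlyingly, with post-nasal voicing: voiceless stops become voiced after a nasal.

/-pu/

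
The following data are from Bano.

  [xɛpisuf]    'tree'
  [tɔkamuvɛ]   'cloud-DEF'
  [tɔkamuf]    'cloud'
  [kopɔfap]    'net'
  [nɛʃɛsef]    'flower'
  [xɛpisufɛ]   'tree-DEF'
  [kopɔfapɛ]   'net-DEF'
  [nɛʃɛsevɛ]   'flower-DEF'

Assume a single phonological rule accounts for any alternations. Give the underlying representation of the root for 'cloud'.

'cloud' shows [f] ~ [v] at the end of the stem ([tɔkamuf] vs [tɔkamuvɛ]).
But 'tree' keeps [f] in both environments ([xɛpisuf], [xɛpisufɛ]), so there is no rule changing /f/ to [v] before the DEF suffix.
So /v/ is underlying, and a rule of word-final obstruent devoicing — voiced obstruents become voiceless word-finally — gives [f].
So 'cloud' = /tɔkamuv/.

/tɔkamuv/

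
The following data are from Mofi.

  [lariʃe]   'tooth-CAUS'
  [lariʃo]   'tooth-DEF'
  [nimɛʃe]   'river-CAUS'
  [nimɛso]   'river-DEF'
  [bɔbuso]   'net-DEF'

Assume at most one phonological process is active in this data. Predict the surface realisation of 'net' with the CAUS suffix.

[bɔbuʃe]

The stem for 'river' ends in [ʃ] in [nimɛʃe] but [s] in [nimɛso].
Compare 'tooth', with invariant [ʃ] in [lariʃe] and [lariʃo]: an analysis with underlying /ʃ/ and a rule producing [s] before the DEF suffix would wrongly predict alternation here too.
Therefore /s/ is basic and [ʃ] is derived by palatalization before a front vowel (/s/ becomes palato-alveolar [ʃ] before a front vowel).
The one attested form of 'net', [bɔbuso], shows underlying /bɔbus/. Applying the same rule before a front vowel gives [bɔbuʃe].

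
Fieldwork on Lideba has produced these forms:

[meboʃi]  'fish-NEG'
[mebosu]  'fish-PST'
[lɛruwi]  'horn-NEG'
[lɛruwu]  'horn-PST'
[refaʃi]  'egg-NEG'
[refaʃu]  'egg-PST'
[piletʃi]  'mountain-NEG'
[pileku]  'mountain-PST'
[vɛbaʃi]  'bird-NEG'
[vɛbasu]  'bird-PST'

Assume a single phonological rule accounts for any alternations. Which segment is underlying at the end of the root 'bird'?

The root 'bird' surfaces as [vɛbaʃi] and [vɛbasu], with a stem-final [ʃ] ~ [s] alternation.
Compare 'egg', with invariant [ʃ] in [refaʃi] and [refaʃu]: an analysis with underlying /ʃ/ and a rule producing [s] before the PST suffix would wrongly predict alternation here too.
The underlying segment must be /s/; /k/ and /s/ become palato-alveolar [tʃ] and [ʃ] before a front vowel, yielding [ʃ] there.

/s/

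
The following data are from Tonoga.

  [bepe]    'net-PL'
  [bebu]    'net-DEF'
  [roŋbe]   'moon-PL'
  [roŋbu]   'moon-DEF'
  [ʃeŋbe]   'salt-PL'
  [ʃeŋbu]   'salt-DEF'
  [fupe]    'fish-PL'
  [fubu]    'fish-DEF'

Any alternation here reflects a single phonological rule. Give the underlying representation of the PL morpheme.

The PL suffix surfaces as [-be] and [-pe], depending on the final segment of the stem.
By contrast the DEF suffix keeps its initial [b] throughout — that segment must be underlying.
The PL suffix is therefore /-pe/ underlyingly, with post-nasal voicing: voiceless stops become voiced after a nasal.

/-pe/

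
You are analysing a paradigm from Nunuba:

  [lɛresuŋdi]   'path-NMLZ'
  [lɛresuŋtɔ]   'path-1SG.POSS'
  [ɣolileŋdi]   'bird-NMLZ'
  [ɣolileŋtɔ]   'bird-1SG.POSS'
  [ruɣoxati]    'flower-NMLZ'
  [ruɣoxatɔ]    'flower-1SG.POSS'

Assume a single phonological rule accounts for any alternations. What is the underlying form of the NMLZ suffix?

The NMLZ suffix surfaces as [-di] and [-ti], depending on the final segment of the stem.
By contrast the 1SG.POSS suffix keeps its initial [t] throughout — that segment must be underlying.
The NMLZ suffix is therefore /-di/ underlyingly, with post-vocalic devoicing: voiced stops become voiceless after a vowel.

/-di/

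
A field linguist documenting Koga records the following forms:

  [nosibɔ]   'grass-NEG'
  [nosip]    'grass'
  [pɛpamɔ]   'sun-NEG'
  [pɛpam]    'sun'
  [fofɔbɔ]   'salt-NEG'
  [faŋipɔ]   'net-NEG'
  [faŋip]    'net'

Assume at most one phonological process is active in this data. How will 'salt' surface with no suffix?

[fofɔp]

In [nosibɔ] and [nosip] the final segment of 'grass' alternates: [b] ~ [p].
If /p/ were underlying and a rule turned it into [b] before the NEG suffix, 'net' would also alternate; but it has [p] in both [faŋipɔ] and [faŋip].
So /b/ is underlying, and a rule of word-final obstruent devoicing — voiced obstruents become voiceless word-finally — gives [p].
From [fofɔbɔ] the stem 'salt' is /fofɔb/; word-finally this yields [fofɔp].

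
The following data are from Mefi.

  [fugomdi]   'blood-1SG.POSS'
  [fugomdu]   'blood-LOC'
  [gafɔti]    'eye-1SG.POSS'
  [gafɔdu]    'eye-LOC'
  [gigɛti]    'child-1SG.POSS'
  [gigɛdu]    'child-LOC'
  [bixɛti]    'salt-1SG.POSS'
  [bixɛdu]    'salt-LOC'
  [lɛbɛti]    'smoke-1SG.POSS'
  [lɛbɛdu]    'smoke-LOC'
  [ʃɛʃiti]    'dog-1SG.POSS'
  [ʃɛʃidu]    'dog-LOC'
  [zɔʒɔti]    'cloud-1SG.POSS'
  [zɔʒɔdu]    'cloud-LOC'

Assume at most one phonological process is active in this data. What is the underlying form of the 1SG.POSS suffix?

The 1SG.POSS morpheme has two allomorphs, [-di] and [-ti].
By contrast the LOC suffix keeps its initial [d] throughout — that segment must be underlying.
So the underlying form is /-ti/, and voiceless stops become voiced after a nasal.

/-ti/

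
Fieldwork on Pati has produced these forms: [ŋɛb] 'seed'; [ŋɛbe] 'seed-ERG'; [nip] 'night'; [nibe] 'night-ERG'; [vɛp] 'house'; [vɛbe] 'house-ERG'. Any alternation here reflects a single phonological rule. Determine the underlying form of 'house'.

/vɛp/

In [vɛp] and [vɛbe] the final segment of 'house' alternates: [p] ~ [b].
But 'seed' keeps [b] in both environments ([ŋɛb], [ŋɛbe]), so there is no rule changing /b/ to [p] in isolation.
The underlying segment must be /p/; voiceless stops become voiced between vowels, yielding [b] there.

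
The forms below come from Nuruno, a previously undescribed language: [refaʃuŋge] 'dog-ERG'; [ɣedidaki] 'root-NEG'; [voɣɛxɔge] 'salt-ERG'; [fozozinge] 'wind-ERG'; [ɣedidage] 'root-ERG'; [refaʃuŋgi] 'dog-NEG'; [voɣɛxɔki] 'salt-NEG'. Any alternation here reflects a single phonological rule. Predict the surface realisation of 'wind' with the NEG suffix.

[fozozingi]

The NEG suffix surfaces as [-gi] and [-ki], depending on the final segment of the stem.
By contrast the ERG suffix keeps its initial [g] throughout — that segment must be underlying.
The NEG suffix is therefore /-ki/ underlyingly, with post-nasal voicing: voiceless stops become voiced after a nasal.
After 'wind', which ends in a nasal, the suffix surfaces as [-gi], giving [fozozingi].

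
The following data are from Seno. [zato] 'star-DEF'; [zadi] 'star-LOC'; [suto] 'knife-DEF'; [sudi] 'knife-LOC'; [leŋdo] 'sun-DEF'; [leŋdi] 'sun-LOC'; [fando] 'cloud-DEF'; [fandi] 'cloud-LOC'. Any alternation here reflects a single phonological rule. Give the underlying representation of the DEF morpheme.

The DEF morpheme has two allomorphs, [-do] and [-to].
By contrast the LOC suffix keeps its initial [d] throughout — that segment must be underlying.
The DEF suffix is therefore /-to/ underlyingly, with post-nasal voicing: voiceless stops become voiced after a nasal.

/-to/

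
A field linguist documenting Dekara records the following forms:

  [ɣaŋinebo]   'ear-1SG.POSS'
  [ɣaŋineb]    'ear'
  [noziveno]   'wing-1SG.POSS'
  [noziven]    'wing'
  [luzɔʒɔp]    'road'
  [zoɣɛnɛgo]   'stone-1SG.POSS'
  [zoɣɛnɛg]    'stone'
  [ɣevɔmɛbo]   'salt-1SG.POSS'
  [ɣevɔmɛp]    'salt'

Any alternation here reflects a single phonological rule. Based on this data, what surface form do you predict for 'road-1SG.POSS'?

'salt' shows [b] ~ [p] at the end of the stem ([ɣevɔmɛbo] vs [ɣevɔmɛp]).
Compare 'ear', with invariant [b] in [ɣaŋinebo] and [ɣaŋineb]: an analysis with underlying /b/ and a rule producing [p] in isolation would wrongly predict alternation here too.
The alternation reflects intervocalic voicing: voiceless stops become voiced between vowels. /p/ is underlying.
From [luzɔʒɔp] the stem 'road' is /luzɔʒɔp/; between vowels this yields [luzɔʒɔbo].

[luzɔʒɔbo]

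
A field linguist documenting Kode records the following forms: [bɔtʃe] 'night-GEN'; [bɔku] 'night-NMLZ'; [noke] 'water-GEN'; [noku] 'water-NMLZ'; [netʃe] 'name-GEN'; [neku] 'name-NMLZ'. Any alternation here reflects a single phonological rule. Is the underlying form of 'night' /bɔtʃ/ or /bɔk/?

'night' shows [tʃ] ~ [k] at the end of the stem ([bɔtʃe] vs [bɔku]).
But 'water' keeps [k] in both environments ([noke], [noku]), so there is no rule changing /k/ to [tʃ] before the GEN suffix.
The underlying segment must be /tʃ/; palato-alveolar /tʃ/ becomes [k] when no front vowel follows, yielding [k] there.

/bɔtʃ/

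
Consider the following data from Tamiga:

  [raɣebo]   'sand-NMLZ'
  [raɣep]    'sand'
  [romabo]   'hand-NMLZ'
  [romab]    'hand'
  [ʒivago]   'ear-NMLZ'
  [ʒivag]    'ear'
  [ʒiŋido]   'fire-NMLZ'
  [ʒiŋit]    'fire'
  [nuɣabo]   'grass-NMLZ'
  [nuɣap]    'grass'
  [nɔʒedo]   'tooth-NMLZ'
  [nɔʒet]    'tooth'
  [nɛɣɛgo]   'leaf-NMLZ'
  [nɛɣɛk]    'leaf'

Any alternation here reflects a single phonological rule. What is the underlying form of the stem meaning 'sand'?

The stem for 'sand' ends in [b] in [raɣebo] but [p] in [raɣep].
But 'hand' keeps [b] in both environments ([romabo], [romab]), so there is no rule changing /b/ to [p] in isolation.
The alternation reflects intervocalic voicing: voiceless stops become voiced between vowels. /p/ is underlying.

/raɣep/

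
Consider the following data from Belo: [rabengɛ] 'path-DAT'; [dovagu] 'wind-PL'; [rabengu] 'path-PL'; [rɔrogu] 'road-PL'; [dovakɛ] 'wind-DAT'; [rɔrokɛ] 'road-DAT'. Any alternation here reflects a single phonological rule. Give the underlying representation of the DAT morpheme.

/-kɛ/

The DAT morpheme has two allomorphs, [-gɛ] and [-kɛ].
By contrast the PL suffix keeps its initial [g] throughout — that segment must be underlying.
So the underlying form is /-kɛ/, and voiceless stops become voiced after a nasal.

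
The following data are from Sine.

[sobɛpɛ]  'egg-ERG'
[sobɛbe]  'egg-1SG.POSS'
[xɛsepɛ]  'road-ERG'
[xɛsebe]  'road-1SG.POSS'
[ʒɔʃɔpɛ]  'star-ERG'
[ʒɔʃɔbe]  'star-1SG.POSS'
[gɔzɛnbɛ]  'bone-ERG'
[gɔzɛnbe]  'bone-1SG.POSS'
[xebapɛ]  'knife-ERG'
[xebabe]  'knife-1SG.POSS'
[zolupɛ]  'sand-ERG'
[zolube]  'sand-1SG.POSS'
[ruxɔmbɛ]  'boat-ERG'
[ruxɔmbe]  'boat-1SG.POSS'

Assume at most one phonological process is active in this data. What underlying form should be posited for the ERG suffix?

/-pɛ/

The ERG suffix surfaces as [-bɛ] and [-pɛ], depending on the final segment of the stem.
By contrast the 1SG.POSS suffix keeps its initial [b] throughout — that segment must be underlying.
The ERG suffix is therefore /-pɛ/ underlyingly, with post-nasal voicing: voiceless stops become voiced after a nasal.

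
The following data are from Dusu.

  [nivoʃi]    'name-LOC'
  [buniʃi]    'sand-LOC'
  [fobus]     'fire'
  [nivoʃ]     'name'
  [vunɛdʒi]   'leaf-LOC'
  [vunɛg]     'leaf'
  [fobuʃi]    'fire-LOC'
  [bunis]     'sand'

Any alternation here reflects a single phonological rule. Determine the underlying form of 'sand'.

/bunis/

In [buniʃi] and [bunis] the final segment of 'sand' alternates: [ʃ] ~ [s].
The stem 'name' ([nivoʃi], [nivoʃ]) shows [ʃ] unchanged in both environments, so [ʃ] cannot be basic with [s] derived in isolation.
So /s/ is underlying, and a rule of palatalization before a front vowel — /g/ and /s/ become palato-alveolar [dʒ] and [ʃ] before a front vowel — gives [ʃ].
The underlying form of 'sand' is therefore /bunis/.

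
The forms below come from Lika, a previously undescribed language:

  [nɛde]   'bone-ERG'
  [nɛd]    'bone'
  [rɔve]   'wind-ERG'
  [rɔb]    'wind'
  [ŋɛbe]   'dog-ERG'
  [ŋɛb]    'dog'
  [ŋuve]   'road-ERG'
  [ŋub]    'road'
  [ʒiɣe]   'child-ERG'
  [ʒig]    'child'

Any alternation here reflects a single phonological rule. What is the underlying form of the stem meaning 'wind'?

The root 'wind' surfaces as [rɔve] and [rɔb], with a stem-final [v] ~ [b] alternation.
But 'dog' keeps [b] in both environments ([ŋɛbe], [ŋɛb]), so there is no rule changing /b/ to [v] before the ERG suffix.
So /v/ is underlying, and a rule of word-final hardening — voiced fricatives become stops word-finally — gives [b].

/rɔv/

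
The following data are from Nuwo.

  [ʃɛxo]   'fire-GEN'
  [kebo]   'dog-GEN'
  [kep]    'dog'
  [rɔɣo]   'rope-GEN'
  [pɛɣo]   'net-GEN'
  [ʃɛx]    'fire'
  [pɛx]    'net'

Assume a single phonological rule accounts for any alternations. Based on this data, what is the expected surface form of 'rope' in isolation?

[rɔx]

The stem for 'net' ends in [ɣ] in [pɛɣo] but [x] in [pɛx].
But 'fire' keeps [x] in both environments ([ʃɛxo], [ʃɛx]), so there is no rule changing /x/ to [ɣ] before the GEN suffix.
So /ɣ/ is underlying, and a rule of word-final obstruent devoicing — voiced obstruents become voiceless word-finally — gives [x].
From [rɔɣo] the stem 'rope' is /rɔɣ/; word-finally this yields [rɔx].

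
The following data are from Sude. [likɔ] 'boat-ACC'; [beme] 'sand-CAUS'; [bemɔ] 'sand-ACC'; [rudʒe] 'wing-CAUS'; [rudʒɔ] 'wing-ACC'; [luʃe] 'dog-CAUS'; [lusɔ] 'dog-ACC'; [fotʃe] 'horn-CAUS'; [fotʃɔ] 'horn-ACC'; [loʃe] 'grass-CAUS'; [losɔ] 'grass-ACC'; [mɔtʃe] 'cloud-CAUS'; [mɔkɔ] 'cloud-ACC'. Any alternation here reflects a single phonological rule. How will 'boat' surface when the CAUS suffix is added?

In [mɔtʃe] and [mɔkɔ] the final segment of 'cloud' alternates: [tʃ] ~ [k].
Compare 'horn', with invariant [tʃ] in [fotʃe] and [fotʃɔ]: an analysis with underlying /tʃ/ and a rule producing [k] before the ACC suffix would wrongly predict alternation here too.
The underlying segment must be /k/; /k/ and /s/ become palato-alveolar [tʃ] and [ʃ] before a front vowel, yielding [tʃ] there.
From [likɔ] the stem 'boat' is /lik/; before a front vowel this yields [litʃe].

[litʃe]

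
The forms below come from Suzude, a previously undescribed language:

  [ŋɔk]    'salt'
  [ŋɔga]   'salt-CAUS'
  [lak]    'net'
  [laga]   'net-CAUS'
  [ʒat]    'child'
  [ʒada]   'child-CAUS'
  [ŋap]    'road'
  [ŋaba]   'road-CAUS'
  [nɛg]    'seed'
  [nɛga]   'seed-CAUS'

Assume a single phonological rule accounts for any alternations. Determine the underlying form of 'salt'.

/ŋɔk/

The root 'salt' surfaces as [ŋɔk] and [ŋɔga], with a stem-final [k] ~ [g] alternation.
The stem 'seed' ([nɛg], [nɛga]) shows [g] unchanged in both environments, so [g] cannot be basic with [k] derived in isolation.
So /k/ is underlying, and a rule of intervocalic voicing — voiceless stops become voiced between vowels — gives [g].
So 'salt' = /ŋɔk/.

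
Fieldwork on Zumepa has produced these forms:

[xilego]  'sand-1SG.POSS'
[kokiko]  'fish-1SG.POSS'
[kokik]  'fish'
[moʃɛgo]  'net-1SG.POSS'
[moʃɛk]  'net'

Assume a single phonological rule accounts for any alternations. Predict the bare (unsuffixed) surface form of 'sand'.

The root 'net' surfaces as [moʃɛgo] and [moʃɛk], with a stem-final [g] ~ [k] alternation.
If /k/ were underlying and a rule turned it into [g] before the 1SG.POSS suffix, 'fish' would also alternate; but it has [k] in both [kokiko] and [kokik].
So /g/ is underlying, and a rule of word-final obstruent devoicing — voiced obstruents become voiceless word-finally — gives [k].
From [xilego] the stem 'sand' is /xileg/; word-finally this yields [xilek].

[xilek]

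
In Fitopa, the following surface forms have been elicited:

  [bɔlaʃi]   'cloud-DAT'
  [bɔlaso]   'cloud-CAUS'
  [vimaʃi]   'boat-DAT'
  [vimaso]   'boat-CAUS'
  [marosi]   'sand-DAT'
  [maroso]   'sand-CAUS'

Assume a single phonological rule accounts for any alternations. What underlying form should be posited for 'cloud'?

/bɔlaʃ/

'cloud' shows [ʃ] ~ [s] at the end of the stem ([bɔlaʃi] vs [bɔlaso]).
The stem 'sand' ([marosi], [maroso]) shows [s] unchanged in both environments, so [s] cannot be basic with [ʃ] derived before the DAT suffix.
Therefore /ʃ/ is basic and [s] is derived by depalatalization (palato-alveolar /ʃ/ becomes [s] when no front vowel follows).
The underlying form of 'cloud' is therefore /bɔlaʃ/.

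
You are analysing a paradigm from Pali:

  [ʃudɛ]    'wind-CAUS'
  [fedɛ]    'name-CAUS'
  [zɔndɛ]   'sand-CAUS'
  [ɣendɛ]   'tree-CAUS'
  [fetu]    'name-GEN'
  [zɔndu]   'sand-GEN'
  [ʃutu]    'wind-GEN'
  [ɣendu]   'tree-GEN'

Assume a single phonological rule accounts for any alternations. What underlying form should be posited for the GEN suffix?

/-tu/

The GEN morpheme has two allomorphs, [-du] and [-tu].
By contrast the CAUS suffix keeps its initial [d] throughout — that segment must be underlying.
The GEN suffix is therefore /-tu/ underlyingly, with post-nasal voicing: voiceless stops become voiced after a nasal.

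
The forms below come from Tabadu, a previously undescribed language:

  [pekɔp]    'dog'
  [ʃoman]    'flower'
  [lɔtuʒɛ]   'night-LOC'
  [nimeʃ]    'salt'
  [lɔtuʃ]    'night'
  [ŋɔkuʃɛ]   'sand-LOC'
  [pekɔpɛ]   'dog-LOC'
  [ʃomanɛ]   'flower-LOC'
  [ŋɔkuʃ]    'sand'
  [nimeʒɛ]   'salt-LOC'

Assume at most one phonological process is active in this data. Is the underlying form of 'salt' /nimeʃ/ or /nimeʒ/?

'salt' shows [ʒ] ~ [ʃ] at the end of the stem ([nimeʒɛ] vs [nimeʃ]).
But 'sand' keeps [ʃ] in both environments ([ŋɔkuʃɛ], [ŋɔkuʃ]), so there is no rule changing /ʃ/ to [ʒ] before the LOC suffix.
The underlying segment must be /ʒ/; voiced obstruents become voiceless word-finally, yielding [ʃ] there.

/nimeʒ/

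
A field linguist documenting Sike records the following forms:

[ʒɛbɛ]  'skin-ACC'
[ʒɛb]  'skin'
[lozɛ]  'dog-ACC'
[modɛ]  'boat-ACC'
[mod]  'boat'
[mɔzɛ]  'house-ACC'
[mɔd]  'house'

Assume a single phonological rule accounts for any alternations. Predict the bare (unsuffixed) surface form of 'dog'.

[lod]

'house' shows [z] ~ [d] at the end of the stem ([mɔzɛ] vs [mɔd]).
Compare 'boat', with invariant [d] in [modɛ] and [mod]: an analysis with underlying /d/ and a rule producing [z] before the ACC suffix would wrongly predict alternation here too.
So /z/ is underlying, and a rule of word-final hardening — voiced fricatives become stops word-finally — gives [d].
From [lozɛ] the stem 'dog' is /loz/; word-finally this yields [lod].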